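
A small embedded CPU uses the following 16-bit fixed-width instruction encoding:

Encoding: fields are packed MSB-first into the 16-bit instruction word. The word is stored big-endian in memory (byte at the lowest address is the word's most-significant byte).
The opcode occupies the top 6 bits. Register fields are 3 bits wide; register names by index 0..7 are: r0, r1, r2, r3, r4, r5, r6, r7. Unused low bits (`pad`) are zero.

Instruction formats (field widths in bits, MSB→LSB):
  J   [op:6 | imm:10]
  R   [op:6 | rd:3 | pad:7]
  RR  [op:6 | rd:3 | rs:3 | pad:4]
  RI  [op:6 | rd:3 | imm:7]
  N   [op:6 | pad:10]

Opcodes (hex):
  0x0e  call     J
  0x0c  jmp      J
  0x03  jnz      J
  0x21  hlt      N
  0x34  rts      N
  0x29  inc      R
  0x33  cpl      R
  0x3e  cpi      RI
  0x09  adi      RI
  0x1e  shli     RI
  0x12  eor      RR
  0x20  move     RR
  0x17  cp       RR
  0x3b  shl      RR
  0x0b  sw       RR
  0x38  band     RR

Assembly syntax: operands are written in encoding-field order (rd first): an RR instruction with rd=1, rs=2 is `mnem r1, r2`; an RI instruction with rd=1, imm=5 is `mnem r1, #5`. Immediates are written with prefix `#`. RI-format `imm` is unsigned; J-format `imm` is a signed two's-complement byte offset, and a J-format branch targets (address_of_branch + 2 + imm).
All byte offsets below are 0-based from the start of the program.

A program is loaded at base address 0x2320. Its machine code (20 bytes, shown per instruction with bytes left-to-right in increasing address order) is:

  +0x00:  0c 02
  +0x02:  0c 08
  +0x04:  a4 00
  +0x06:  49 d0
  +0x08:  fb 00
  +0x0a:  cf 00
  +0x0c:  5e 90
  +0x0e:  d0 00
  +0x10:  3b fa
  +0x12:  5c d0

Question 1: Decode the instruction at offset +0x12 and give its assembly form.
+0x12: 5c d0 ⇒ word 0x5cd0 (big)
  op=0x5cd0>>10=0x17 ⇒ cp (RR)
  rd: (w>>7)&0x7=0x1 → r1
  rs: (w>>4)&0x7=0x5 → r5

cp r1, r5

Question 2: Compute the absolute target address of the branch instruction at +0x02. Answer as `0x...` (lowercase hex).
+0x02: 0c 08 ⇒ word 0x0c08 (big)
  top 6b → 0x3 → jnz [J]
  [9:0] imm=8 = #8
  target = base 0x2320 + off 0x02 + 2 + imm 8 = 0x232c

0x232c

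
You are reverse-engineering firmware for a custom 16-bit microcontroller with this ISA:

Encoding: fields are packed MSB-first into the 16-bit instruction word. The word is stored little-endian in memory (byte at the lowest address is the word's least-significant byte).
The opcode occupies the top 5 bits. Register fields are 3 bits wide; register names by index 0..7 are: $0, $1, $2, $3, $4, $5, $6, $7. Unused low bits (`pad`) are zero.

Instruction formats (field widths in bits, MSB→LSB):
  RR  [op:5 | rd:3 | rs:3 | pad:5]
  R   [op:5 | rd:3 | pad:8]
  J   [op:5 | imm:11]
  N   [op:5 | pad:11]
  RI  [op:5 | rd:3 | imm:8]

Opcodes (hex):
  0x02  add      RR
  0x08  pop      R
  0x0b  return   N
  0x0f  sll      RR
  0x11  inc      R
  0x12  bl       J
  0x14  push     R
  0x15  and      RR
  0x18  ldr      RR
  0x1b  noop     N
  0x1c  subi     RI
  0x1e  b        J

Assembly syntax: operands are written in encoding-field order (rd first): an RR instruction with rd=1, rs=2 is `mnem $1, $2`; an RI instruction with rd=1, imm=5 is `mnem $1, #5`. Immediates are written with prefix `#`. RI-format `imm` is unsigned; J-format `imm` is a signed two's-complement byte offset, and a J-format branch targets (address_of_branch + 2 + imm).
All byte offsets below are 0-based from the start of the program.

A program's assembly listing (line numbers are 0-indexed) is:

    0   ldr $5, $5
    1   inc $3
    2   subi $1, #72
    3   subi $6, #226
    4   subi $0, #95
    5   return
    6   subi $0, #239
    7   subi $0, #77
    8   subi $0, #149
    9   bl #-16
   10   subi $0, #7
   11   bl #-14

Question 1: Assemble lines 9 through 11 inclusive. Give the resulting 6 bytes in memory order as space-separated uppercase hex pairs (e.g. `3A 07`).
F0 97 07 E0 F2 97

9. bl fields op=0x12:5|imm=-16:11 → word 97f0h → f0 97
10. subi fields op=0x1c:5|rd=0:3|imm=7:8 → word e007h → 07 e0
11. bl fields op=0x12:5|imm=-14:11 → word 97f2h → f2 97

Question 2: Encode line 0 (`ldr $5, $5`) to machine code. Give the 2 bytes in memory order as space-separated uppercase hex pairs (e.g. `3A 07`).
0. ldr fields op=0x18:5|rd=5:3|rs=5:3|pad=0:5 → word c5a0h → a0 c5

A0 C5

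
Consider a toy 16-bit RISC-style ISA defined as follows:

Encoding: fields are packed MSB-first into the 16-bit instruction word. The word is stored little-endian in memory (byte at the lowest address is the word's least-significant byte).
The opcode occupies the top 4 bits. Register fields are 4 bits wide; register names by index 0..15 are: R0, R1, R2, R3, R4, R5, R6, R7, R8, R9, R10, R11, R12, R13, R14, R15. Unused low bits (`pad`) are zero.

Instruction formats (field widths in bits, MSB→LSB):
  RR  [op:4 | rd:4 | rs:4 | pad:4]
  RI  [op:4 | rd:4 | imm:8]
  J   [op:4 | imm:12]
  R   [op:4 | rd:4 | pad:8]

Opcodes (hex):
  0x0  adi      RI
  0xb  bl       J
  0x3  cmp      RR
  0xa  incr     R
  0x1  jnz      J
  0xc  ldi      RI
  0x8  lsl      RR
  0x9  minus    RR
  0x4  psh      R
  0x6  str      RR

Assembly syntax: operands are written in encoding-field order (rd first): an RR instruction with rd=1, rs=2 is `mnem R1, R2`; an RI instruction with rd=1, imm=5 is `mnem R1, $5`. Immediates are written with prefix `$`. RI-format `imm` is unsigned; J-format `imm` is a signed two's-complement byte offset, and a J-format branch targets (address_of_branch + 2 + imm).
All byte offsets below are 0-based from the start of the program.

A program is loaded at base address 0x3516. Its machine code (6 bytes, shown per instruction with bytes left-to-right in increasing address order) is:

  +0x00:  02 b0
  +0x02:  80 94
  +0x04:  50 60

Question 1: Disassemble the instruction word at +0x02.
minus R4, R8

[02] 80 94 → 0x9480
  top 4b → 0x9 → minus [RR]
  rd: (w>>8)&0xf=0x4 → R4
  rs: (w>>4)&0xf=0x8 → R8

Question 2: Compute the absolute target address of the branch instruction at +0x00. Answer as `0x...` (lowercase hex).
off 0x00: read 02 b0 as little → 0xb002
  top 4b → 0xb → bl [J]
  [11:0] imm=2 = $2
  target = base 0x3516 + off 0x00 + 2 + imm 2 = 0x351a

0x351a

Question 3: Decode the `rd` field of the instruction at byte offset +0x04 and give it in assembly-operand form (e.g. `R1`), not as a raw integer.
[04] 50 60 → 0x6050
  top 4b → 0x6 → str [RR]
  [11:8] rd=0 = R0
  [7:4] rs=5 = R5

R0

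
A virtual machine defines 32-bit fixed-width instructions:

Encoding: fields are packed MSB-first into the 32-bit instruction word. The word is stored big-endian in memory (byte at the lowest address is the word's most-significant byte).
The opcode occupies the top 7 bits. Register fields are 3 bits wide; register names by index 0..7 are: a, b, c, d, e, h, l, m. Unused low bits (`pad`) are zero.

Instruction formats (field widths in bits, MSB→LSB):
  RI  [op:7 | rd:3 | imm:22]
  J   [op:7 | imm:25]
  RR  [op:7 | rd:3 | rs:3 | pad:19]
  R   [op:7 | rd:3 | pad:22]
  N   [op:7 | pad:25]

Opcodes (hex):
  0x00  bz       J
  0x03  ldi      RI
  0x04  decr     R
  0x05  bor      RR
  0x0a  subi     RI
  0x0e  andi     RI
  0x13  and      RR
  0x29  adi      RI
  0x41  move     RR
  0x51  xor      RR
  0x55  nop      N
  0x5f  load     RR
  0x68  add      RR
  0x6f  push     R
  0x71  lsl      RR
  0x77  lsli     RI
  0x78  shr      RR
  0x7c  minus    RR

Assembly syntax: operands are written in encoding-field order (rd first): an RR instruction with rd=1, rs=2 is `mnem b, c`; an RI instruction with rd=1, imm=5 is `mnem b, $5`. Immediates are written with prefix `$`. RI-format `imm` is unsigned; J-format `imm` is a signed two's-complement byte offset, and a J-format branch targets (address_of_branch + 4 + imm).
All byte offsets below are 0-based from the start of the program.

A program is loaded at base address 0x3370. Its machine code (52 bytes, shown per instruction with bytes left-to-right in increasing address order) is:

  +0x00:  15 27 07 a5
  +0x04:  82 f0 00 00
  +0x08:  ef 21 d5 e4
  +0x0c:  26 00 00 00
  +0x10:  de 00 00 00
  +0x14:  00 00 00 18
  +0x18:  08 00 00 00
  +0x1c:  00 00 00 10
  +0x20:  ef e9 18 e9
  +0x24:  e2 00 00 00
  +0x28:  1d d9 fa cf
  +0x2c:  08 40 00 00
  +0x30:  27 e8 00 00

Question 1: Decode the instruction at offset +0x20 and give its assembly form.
+0x20: ef e9 18 e9 ⇒ word 0xefe918e9 (big)
  op=0xefe918e9>>25=0x77 ⇒ lsli (RI)
  rd@[24:22]=0x7 ⇒ m
  imm@[21:0]=0x2918e9 ⇒ $2693353

lsli m, $2693353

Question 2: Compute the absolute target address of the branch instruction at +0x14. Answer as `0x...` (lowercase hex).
0x33a0

@+14  big-endian(00 00 00 18) = 0x00000018
  opcode bits[31:25]=0x0: bz/J
  imm@[24:0]=0x18 ⇒ $24
  target = base 0x3370 + off 0x14 + 4 + imm 24 = 0x33a0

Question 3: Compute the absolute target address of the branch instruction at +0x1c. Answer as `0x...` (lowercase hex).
0x33a0

[1c] 00 00 00 10 → 0x00000010
  op=0x00000010>>25=0x0 ⇒ bz (J)
  imm@[24:0]=0x10 ⇒ $16
  target = base 0x3370 + off 0x1c + 4 + imm 16 = 0x33a0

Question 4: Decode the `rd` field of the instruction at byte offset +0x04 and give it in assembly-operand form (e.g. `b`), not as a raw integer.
d

+0x04: 82 f0 00 00 ⇒ word 0x82f00000 (big)
  top 7b → 0x41 → move [RR]
  [24:22] rd=3 = d
  [21:19] rs=6 = l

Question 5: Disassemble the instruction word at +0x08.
lsli e, $2217444

+0x08: ef 21 d5 e4 ⇒ word 0xef21d5e4 (big)
  op=0xef21d5e4>>25=0x77 ⇒ lsli (RI)
  rd: (w>>22)&0x7=0x4 → e
  imm: (w>>0)&0x3fffff=0x21d5e4 → $2217444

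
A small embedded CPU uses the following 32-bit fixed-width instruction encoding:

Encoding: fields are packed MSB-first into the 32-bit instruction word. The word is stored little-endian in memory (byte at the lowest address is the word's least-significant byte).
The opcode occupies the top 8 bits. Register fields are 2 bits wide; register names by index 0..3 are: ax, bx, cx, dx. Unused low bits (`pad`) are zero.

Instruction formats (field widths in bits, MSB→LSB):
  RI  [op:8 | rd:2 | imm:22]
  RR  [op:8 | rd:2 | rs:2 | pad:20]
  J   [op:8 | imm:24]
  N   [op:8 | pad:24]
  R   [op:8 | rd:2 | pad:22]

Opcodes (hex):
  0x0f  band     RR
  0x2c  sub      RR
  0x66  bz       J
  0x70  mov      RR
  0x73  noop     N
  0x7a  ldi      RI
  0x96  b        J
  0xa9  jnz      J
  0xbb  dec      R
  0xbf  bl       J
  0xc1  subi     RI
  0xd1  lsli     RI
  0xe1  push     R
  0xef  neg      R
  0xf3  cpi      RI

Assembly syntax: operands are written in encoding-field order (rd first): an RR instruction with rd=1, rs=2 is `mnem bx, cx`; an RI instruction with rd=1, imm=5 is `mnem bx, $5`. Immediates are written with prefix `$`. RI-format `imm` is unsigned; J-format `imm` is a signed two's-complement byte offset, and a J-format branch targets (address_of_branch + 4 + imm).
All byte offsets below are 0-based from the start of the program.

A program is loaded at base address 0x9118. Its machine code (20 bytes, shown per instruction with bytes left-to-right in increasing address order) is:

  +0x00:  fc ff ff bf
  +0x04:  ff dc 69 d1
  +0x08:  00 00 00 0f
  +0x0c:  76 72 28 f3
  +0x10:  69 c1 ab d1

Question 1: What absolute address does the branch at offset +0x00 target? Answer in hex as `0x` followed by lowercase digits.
+0x00: fc ff ff bf ⇒ word 0xbffffffc (little)
  opcode bits[31:24]=0xbf: bl/J
  imm@[23:0]=0xfffffc (s24→-4) ⇒ $-4
  target = base 0x9118 + off 0x00 + 4 + imm -4 = 0x9118

0x9118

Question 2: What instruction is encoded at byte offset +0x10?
+0x10: 69 c1 ab d1 ⇒ word 0xd1abc169 (little)
  op=0xd1abc169>>24=0xd1 ⇒ lsli (RI)
  [23:22] rd=2 = cx
  [21:0] imm=2867561 = $2867561

lsli cx, $2867561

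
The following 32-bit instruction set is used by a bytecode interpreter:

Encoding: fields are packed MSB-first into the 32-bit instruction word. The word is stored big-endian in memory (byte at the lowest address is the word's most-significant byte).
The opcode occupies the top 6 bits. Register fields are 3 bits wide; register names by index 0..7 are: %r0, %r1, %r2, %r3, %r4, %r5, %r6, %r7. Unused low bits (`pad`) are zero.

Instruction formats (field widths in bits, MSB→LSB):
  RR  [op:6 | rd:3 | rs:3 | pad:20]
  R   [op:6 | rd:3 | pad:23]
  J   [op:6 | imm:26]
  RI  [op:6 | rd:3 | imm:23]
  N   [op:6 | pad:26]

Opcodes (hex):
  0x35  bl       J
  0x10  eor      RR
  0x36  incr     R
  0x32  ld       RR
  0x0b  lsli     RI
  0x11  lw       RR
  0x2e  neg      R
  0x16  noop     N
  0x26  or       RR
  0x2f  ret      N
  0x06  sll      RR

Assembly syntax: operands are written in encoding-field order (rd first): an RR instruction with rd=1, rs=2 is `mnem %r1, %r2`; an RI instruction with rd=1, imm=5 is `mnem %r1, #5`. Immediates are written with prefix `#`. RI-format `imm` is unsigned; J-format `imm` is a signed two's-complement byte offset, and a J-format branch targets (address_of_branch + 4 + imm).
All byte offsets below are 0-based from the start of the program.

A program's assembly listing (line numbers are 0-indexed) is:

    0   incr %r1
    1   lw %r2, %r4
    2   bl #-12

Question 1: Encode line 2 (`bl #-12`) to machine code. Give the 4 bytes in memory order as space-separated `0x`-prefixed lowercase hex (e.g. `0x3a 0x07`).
line 2 (bl): pack op=0x35:6|imm=-12:26 = 0xd7fffff4; big→ d7 ff ff f4

0xd7 0xff 0xff 0xf4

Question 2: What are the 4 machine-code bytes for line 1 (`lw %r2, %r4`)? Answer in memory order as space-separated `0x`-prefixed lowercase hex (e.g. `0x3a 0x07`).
0x45 0x40 0x00 0x00

L1: lw op=0x11:6|rd=2:3|rs=4:3|pad=0:20 ⇒ 0x45400000 ⇒ big 45 40 00 00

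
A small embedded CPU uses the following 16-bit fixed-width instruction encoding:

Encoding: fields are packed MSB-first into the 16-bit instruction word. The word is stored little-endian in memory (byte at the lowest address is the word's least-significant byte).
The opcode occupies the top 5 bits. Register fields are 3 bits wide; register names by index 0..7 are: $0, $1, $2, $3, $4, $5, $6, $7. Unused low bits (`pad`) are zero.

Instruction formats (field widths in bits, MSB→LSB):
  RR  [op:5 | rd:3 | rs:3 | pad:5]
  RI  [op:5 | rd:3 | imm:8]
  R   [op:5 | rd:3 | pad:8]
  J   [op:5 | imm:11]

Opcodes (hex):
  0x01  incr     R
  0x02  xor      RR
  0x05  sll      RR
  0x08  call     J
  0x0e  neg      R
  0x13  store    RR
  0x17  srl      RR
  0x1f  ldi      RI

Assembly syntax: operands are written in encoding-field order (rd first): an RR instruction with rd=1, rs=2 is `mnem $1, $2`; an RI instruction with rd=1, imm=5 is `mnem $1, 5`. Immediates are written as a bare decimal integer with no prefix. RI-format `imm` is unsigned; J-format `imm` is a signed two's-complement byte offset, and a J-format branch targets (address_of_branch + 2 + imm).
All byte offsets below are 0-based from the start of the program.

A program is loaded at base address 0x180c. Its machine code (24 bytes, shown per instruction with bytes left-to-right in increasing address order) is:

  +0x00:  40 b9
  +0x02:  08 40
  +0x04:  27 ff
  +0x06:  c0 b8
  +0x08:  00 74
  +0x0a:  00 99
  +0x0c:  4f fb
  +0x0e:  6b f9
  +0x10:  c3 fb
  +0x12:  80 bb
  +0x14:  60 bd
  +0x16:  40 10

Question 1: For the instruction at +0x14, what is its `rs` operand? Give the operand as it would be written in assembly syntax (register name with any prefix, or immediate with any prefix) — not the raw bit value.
@+14  little-endian(60 bd) = 0xbd60
  opcode bits[15:11]=0x17: srl/RR
  rd@[10:8]=0x5 ⇒ $5
  rs@[7:5]=0x3 ⇒ $3

$3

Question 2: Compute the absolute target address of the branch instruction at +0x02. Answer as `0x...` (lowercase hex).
0x1818

[02] 08 40 → 0x4008
  top 5b → 0x8 → call [J]
  imm@[10:0]=0x8 ⇒ 8
  target = base 0x180c + off 0x02 + 2 + imm 8 = 0x1818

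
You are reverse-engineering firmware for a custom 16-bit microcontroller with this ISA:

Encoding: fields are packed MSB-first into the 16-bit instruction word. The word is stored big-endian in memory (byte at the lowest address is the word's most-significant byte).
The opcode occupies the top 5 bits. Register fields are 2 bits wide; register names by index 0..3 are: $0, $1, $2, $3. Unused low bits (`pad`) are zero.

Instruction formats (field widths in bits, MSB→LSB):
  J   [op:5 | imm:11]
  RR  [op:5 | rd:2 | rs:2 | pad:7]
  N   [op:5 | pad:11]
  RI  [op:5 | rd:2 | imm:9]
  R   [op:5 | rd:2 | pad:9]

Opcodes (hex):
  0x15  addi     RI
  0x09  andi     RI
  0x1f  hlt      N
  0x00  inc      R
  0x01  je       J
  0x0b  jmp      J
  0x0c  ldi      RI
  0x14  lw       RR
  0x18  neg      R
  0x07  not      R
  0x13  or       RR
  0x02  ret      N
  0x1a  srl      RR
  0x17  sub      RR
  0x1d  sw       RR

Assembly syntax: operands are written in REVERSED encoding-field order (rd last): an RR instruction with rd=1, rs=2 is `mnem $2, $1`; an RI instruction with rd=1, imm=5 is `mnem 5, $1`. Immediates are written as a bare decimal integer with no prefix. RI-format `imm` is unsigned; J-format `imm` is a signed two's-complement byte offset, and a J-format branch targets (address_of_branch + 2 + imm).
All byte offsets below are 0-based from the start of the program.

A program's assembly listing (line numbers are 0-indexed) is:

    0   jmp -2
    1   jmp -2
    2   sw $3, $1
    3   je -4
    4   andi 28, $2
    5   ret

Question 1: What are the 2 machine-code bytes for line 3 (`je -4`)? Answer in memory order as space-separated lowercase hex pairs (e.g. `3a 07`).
L3: je op=0x1:5|imm=-4:11 ⇒ 0x0ffc ⇒ big 0f fc

0f fc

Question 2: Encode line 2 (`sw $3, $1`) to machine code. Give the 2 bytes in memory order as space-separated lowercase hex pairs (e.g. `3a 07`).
L2: sw op=0x1d:5|rd=1:2|rs=3:2|pad=0:7 ⇒ 0xeb80 ⇒ big eb 80

eb 80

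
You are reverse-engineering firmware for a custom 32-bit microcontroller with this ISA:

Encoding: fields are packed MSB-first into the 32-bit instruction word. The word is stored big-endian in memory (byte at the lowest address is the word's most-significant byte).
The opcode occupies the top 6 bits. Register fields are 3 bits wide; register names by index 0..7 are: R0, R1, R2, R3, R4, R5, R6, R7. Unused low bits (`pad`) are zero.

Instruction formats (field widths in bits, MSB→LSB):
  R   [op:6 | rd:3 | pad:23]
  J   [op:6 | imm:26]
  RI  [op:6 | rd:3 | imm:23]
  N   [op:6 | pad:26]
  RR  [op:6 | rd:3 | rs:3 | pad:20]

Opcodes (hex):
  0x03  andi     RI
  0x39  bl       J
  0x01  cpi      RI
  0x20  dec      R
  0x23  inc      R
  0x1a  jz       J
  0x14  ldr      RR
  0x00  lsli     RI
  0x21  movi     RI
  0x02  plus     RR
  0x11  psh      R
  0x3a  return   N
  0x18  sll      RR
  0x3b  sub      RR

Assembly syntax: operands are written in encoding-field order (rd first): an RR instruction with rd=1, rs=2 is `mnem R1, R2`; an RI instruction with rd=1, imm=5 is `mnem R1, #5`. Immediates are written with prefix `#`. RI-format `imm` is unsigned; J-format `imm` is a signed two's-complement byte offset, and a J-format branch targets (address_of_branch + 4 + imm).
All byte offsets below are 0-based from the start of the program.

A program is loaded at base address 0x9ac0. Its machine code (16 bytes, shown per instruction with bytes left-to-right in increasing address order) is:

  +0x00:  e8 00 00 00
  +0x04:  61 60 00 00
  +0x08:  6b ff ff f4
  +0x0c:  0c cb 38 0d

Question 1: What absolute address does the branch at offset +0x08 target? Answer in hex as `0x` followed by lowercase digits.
0x9ac0

+0x08: 6b ff ff f4 ⇒ word 0x6bfffff4 (big)
  top 6b → 0x1a → jz [J]
  [25:0] imm=67108852 (s26→-12) = #-12
  target = base 0x9ac0 + off 0x08 + 4 + imm -12 = 0x9ac0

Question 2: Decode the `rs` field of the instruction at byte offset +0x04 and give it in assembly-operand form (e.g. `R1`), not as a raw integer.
R6

+0x04: 61 60 00 00 ⇒ word 0x61600000 (big)
  top 6b → 0x18 → sll [RR]
  rd: (w>>23)&0x7=0x2 → R2
  rs: (w>>20)&0x7=0x6 → R6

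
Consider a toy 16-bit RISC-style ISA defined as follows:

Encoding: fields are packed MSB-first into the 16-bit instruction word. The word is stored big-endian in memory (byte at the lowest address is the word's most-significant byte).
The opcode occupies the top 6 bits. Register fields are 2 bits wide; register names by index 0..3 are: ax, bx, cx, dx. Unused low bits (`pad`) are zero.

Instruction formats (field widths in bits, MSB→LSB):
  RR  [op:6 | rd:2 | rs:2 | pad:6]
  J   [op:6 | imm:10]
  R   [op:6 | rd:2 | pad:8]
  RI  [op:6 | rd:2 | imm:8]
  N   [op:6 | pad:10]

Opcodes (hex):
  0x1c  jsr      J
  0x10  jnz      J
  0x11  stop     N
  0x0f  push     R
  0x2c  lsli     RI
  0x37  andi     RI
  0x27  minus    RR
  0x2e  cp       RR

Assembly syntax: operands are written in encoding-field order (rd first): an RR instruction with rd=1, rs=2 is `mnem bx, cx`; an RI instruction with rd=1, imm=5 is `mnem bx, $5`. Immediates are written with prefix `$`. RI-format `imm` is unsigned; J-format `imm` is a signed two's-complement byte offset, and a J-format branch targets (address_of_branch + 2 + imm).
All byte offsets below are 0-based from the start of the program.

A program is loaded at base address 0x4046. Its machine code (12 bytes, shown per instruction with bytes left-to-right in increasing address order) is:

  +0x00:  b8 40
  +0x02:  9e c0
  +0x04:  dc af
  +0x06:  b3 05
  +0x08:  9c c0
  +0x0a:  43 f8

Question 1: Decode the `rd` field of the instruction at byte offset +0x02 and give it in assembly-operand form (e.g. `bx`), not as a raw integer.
cx

[02] 9e c0 → 0x9ec0
  op=0x9ec0>>10=0x27 ⇒ minus (RR)
  [9:8] rd=2 = cx
  [7:6] rs=3 = dx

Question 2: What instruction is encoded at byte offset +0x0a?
jnz $-8

@+0a  big-endian(43 f8) = 0x43f8
  op=0x43f8>>10=0x10 ⇒ jnz (J)
  imm@[9:0]=0x3f8 (s10→-8) ⇒ $-8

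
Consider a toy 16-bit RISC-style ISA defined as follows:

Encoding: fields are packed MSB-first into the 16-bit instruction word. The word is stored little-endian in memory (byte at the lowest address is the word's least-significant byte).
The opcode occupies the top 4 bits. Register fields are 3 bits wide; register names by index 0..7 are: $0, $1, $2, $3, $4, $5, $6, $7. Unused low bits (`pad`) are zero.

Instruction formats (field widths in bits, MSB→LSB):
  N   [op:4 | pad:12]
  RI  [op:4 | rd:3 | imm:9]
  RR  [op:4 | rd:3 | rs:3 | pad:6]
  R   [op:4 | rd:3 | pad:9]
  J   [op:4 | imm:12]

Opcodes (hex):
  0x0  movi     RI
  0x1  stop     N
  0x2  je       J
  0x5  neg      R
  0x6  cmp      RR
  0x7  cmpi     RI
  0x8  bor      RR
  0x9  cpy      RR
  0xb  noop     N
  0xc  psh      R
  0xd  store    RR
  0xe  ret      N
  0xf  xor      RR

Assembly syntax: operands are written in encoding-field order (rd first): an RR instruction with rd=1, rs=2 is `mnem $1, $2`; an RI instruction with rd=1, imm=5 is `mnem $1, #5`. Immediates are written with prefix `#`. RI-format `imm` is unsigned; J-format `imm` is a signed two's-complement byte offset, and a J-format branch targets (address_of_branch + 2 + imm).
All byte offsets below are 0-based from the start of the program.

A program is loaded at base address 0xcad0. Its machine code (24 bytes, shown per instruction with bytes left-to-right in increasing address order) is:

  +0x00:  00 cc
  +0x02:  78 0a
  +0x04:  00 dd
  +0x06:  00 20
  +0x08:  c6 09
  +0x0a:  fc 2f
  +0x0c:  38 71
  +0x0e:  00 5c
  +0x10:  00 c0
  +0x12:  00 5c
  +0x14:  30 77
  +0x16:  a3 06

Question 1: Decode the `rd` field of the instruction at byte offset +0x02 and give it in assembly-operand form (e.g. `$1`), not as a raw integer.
$5

[02] 78 0a → 0x0a78
  opcode bits[15:12]=0x0: movi/RI
  [11:9] rd=5 = $5
  [8:0] imm=120 = #120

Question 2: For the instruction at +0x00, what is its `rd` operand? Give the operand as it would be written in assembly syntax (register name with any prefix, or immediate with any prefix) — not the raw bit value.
off 0x00: read 00 cc as little → 0xcc00
  top 4b → 0xc → psh [R]
  [11:9] rd=6 = $6

$6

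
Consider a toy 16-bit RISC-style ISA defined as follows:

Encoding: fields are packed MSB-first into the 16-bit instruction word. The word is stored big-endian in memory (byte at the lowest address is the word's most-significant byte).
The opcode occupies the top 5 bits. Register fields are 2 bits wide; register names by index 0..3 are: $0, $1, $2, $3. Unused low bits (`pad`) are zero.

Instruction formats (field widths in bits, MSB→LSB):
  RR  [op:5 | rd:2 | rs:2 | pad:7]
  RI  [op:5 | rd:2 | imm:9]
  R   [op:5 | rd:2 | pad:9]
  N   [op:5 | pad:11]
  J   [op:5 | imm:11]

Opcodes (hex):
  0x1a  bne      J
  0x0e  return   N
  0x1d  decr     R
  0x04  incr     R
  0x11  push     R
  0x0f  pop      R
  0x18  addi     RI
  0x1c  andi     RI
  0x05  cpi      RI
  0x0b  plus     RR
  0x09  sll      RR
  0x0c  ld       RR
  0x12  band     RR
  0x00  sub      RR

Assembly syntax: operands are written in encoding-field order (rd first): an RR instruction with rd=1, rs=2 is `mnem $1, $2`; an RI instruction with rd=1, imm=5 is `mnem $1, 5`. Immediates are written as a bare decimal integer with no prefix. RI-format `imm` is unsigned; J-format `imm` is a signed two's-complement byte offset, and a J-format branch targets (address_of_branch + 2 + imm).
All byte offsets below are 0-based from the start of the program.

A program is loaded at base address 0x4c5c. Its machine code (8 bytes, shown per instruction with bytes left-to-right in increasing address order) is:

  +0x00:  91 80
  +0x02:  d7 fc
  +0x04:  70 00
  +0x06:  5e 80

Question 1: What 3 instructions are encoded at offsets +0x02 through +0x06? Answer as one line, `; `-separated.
bne -4; return; plus $3, $1

@+02  big-endian(d7 fc) = 0xd7fc
  top 5b → 0x1a → bne [J]
  imm@[10:0]=0x7fc (s11→-4) ⇒ -4
@+04  big-endian(70 00) = 0x7000
  top 5b → 0xe → return [N]
@+06  big-endian(5e 80) = 0x5e80
  top 5b → 0xb → plus [RR]
  rd@[10:9]=0x3 ⇒ $3
  rs@[8:7]=0x1 ⇒ $1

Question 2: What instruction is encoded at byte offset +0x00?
band $0, $3

[00] 91 80 → 0x9180
  op=0x9180>>11=0x12 ⇒ band (RR)
  [10:9] rd=0 = $0
  [8:7] rs=3 = $3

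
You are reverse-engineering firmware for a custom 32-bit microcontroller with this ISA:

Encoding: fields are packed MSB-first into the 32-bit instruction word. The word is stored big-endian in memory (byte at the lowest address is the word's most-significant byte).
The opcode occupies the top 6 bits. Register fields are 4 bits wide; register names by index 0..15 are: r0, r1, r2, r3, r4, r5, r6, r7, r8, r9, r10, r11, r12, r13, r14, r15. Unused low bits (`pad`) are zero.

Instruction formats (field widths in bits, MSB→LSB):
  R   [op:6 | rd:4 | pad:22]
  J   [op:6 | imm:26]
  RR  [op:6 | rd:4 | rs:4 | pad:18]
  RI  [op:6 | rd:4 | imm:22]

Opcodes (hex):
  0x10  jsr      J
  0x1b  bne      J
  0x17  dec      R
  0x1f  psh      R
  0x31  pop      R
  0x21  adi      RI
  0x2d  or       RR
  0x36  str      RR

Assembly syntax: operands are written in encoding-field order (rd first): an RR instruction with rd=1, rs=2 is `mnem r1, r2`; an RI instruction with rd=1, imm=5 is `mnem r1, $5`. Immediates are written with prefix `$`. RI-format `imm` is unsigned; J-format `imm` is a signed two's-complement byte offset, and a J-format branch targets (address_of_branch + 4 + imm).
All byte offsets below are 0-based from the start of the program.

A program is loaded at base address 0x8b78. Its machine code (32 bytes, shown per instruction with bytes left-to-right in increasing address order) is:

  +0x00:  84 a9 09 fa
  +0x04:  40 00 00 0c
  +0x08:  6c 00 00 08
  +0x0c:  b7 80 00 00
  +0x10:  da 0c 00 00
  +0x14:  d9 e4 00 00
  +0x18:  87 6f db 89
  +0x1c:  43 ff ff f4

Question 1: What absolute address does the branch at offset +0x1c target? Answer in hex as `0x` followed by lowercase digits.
@+1c  big-endian(43 ff ff f4) = 0x43fffff4
  opcode bits[31:26]=0x10: jsr/J
  imm: (w>>0)&0x3ffffff=0x3fffff4 (s26→-12) → $-12
  target = base 0x8b78 + off 0x1c + 4 + imm -12 = 0x8b8c

0x8b8c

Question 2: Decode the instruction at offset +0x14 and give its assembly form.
str r7, r9

@+14  big-endian(d9 e4 00 00) = 0xd9e40000
  top 6b → 0x36 → str [RR]
  rd: (w>>22)&0xf=0x7 → r7
  rs: (w>>18)&0xf=0x9 → r9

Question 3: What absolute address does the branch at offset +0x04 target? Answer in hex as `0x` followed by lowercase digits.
0x8b8c

[04] 40 00 00 0c → 0x4000000c
  opcode bits[31:26]=0x10: jsr/J
  imm: (w>>0)&0x3ffffff=0xc → $12
  target = base 0x8b78 + off 0x04 + 4 + imm 12 = 0x8b8c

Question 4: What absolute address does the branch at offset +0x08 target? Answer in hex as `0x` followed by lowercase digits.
0x8b8c

+0x08: 6c 00 00 08 ⇒ word 0x6c000008 (big)
  opcode bits[31:26]=0x1b: bne/J
  imm: (w>>0)&0x3ffffff=0x8 → $8
  target = base 0x8b78 + off 0x08 + 4 + imm 8 = 0x8b8c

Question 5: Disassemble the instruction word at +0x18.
adi r13, $3136393

off 0x18: read 87 6f db 89 as big → 0x876fdb89
  op=0x876fdb89>>26=0x21 ⇒ adi (RI)
  [25:22] rd=13 = r13
  [21:0] imm=3136393 = $3136393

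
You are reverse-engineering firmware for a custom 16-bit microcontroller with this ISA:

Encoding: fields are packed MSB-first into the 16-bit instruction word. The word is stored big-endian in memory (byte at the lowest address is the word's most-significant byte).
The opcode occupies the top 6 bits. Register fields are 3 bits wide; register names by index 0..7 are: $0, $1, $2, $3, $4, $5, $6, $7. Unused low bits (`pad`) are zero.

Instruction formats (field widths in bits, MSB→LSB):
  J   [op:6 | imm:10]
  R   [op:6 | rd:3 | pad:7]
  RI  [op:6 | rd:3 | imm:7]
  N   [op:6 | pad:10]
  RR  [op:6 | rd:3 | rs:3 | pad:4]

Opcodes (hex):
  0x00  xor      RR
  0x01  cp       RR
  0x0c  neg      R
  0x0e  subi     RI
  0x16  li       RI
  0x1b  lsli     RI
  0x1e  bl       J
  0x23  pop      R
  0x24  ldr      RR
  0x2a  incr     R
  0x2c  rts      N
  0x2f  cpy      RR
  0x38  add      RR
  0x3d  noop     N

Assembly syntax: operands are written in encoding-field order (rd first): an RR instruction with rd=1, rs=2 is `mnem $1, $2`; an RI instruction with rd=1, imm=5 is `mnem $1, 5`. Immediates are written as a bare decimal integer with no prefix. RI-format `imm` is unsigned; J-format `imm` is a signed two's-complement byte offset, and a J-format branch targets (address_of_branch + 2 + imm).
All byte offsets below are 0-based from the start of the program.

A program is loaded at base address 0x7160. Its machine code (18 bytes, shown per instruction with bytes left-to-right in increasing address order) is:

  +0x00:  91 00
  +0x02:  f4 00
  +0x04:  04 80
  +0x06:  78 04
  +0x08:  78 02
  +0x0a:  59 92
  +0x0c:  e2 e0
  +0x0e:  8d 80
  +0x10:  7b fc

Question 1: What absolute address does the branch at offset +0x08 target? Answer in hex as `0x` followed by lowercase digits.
off 0x08: read 78 02 as big → 0x7802
  opcode bits[15:10]=0x1e: bl/J
  [9:0] imm=2 = 2
  target = base 0x7160 + off 0x08 + 2 + imm 2 = 0x716c

0x716c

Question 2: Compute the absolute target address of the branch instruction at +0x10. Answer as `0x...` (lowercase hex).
0x716e

[10] 7b fc → 0x7bfc
  opcode bits[15:10]=0x1e: bl/J
  imm@[9:0]=0x3fc (s10→-4) ⇒ -4
  target = base 0x7160 + off 0x10 + 2 + imm -4 = 0x716e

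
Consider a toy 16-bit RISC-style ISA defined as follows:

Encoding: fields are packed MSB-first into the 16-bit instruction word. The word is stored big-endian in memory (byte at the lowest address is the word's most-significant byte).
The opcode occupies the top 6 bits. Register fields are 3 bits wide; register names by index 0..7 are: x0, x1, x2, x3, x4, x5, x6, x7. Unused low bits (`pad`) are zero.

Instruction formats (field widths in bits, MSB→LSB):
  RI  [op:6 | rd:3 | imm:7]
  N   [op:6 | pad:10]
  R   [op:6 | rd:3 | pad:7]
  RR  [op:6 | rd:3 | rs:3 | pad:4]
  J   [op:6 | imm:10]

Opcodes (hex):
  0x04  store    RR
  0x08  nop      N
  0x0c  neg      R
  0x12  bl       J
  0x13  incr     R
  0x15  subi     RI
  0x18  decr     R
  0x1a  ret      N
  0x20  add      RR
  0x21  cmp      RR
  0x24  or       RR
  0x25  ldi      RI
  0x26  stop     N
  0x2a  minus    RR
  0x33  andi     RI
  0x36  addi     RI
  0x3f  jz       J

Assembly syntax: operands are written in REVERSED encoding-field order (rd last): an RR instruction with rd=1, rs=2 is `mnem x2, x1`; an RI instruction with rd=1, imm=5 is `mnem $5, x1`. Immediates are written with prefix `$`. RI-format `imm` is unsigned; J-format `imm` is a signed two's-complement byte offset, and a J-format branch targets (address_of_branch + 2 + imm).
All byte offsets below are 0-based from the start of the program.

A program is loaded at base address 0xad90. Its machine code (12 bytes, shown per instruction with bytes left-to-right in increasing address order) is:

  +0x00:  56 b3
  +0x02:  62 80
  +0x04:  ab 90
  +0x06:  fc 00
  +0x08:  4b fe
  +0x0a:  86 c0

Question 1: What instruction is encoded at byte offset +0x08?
bl $-2

[08] 4b fe → 0x4bfe
  op=0x4bfe>>10=0x12 ⇒ bl (J)
  imm@[9:0]=0x3fe (s10→-2) ⇒ $-2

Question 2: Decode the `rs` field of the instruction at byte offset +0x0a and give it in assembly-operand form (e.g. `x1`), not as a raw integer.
x4

@+0a  big-endian(86 c0) = 0x86c0
  op=0x86c0>>10=0x21 ⇒ cmp (RR)
  rd: (w>>7)&0x7=0x5 → x5
  rs: (w>>4)&0x7=0x4 → x4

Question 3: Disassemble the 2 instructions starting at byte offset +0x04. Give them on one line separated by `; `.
+0x04: ab 90 ⇒ word 0xab90 (big)
  op=0xab90>>10=0x2a ⇒ minus (RR)
  [9:7] rd=7 = x7
  [6:4] rs=1 = x1
+0x06: fc 00 ⇒ word 0xfc00 (big)
  op=0xfc00>>10=0x3f ⇒ jz (J)
  [9:0] imm=0 = $0

minus x1, x7; jz $0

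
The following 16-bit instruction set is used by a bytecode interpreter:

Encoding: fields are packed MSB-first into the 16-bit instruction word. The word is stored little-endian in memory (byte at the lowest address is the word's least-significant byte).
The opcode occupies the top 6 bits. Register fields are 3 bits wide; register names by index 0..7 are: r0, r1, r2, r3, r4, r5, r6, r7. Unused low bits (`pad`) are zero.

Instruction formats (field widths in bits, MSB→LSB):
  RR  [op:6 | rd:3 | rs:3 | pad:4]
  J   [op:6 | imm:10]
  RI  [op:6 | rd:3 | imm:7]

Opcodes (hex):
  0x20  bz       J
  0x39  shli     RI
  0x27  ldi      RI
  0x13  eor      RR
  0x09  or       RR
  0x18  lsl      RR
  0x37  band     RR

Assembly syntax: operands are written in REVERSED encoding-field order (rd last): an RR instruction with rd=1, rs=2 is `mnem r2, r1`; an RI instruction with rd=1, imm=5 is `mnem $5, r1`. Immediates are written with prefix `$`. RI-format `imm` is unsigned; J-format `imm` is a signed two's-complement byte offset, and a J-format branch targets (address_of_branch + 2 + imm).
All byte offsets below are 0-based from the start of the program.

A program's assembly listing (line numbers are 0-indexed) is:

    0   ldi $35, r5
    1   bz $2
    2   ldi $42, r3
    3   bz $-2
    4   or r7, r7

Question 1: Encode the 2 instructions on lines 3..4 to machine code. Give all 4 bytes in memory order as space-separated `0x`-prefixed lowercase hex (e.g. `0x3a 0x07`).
0xfe 0x83 0xf0 0x27

3. bz fields op=0x20:6|imm=-2:10 → word 83feh → fe 83
4. or fields op=0x9:6|rd=7:3|rs=7:3|pad=0:4 → word 27f0h → f0 27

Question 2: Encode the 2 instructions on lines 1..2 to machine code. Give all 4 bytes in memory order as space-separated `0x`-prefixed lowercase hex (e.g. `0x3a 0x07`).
L1: bz op=0x20:6|imm=2:10 ⇒ 0x8002 ⇒ little 02 80
L2: ldi op=0x27:6|rd=3:3|imm=42:7 ⇒ 0x9daa ⇒ little aa 9d

0x02 0x80 0xaa 0x9d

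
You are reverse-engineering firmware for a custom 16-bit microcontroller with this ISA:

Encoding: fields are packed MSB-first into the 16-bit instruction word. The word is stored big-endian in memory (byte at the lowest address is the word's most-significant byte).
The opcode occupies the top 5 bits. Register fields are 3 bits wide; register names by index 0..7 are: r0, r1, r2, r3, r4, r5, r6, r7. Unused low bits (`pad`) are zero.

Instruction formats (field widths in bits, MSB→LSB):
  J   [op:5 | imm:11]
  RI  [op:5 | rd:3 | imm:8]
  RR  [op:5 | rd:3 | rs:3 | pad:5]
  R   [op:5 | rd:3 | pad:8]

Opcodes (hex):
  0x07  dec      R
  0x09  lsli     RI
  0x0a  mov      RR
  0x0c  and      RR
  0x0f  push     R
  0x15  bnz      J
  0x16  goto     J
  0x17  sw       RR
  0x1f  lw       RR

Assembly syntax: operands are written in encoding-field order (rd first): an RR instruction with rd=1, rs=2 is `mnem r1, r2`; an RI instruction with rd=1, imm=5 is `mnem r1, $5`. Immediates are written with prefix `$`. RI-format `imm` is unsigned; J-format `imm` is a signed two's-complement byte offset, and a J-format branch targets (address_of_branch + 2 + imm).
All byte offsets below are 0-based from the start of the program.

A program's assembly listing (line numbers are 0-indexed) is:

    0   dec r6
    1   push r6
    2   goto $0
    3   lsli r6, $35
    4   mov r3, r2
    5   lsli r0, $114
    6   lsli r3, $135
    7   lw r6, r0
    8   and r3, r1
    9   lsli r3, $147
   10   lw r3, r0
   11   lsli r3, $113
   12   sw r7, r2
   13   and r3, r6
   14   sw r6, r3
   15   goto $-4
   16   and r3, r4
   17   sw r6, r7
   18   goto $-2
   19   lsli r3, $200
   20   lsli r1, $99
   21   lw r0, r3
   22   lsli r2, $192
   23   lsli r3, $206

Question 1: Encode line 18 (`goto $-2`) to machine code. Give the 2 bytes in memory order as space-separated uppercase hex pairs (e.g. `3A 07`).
B7 FE

18. goto fields op=0x16:5|imm=-2:11 → word b7feh → b7 fe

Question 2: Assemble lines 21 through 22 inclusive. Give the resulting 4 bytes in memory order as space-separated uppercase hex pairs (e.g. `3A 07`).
F8 60 4A C0

line 21 (lw): pack op=0x1f:5|rd=0:3|rs=3:3|pad=0:5 = 0xf860; big→ f8 60
line 22 (lsli): pack op=0x9:5|rd=2:3|imm=192:8 = 0x4ac0; big→ 4a c0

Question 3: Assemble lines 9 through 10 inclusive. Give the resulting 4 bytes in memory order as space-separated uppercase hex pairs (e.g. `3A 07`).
4B 93 FB 00

L9: lsli op=0x9:5|rd=3:3|imm=147:8 ⇒ 0x4b93 ⇒ big 4b 93
L10: lw op=0x1f:5|rd=3:3|rs=0:3|pad=0:5 ⇒ 0xfb00 ⇒ big fb 00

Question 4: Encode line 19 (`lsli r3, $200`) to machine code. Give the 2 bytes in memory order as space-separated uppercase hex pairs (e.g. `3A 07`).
4B C8

L19: lsli op=0x9:5|rd=3:3|imm=200:8 ⇒ 0x4bc8 ⇒ big 4b c8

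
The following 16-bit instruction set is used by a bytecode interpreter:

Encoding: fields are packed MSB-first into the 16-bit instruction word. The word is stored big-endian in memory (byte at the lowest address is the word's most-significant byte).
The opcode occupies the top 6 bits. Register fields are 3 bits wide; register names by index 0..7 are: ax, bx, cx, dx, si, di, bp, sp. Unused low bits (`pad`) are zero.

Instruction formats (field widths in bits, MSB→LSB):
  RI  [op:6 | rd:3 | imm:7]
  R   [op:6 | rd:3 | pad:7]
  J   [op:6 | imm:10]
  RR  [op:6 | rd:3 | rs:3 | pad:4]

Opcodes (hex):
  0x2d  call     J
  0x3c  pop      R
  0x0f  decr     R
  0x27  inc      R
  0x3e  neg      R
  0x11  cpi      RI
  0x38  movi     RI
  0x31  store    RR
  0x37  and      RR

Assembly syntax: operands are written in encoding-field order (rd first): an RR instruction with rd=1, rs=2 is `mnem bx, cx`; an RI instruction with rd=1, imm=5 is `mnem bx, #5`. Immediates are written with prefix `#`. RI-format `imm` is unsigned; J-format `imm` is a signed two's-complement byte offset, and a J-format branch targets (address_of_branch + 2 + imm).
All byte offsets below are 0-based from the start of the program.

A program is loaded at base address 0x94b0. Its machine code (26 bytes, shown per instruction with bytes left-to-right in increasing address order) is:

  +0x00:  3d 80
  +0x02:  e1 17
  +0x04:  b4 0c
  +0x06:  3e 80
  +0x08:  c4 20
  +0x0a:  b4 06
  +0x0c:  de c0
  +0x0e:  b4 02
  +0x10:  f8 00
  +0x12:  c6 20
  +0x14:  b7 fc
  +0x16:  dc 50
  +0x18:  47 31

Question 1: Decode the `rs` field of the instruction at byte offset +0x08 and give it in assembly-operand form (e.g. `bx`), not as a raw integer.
cx

+0x08: c4 20 ⇒ word 0xc420 (big)
  op=0xc420>>10=0x31 ⇒ store (RR)
  rd@[9:7]=0x0 ⇒ ax
  rs@[6:4]=0x2 ⇒ cx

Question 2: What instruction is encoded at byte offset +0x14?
@+14  big-endian(b7 fc) = 0xb7fc
  opcode bits[15:10]=0x2d: call/J
  imm: (w>>0)&0x3ff=0x3fc (s10→-4) → #-4

call #-4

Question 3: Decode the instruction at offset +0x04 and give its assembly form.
+0x04: b4 0c ⇒ word 0xb40c (big)
  opcode bits[15:10]=0x2d: call/J
  [9:0] imm=12 = #12

call #12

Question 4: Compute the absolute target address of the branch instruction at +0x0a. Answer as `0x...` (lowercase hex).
@+0a  big-endian(b4 06) = 0xb406
  op=0xb406>>10=0x2d ⇒ call (J)
  imm@[9:0]=0x6 ⇒ #6
  target = base 0x94b0 + off 0x0a + 2 + imm 6 = 0x94c2

0x94c2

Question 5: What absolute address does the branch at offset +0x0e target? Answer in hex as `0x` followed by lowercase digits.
[0e] b4 02 → 0xb402
  opcode bits[15:10]=0x2d: call/J
  [9:0] imm=2 = #2
  target = base 0x94b0 + off 0x0e + 2 + imm 2 = 0x94c2

0x94c2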